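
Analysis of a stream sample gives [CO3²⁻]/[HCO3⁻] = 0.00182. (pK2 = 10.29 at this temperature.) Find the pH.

pH = 7.55

From K2 = [H⁺][CO3²⁻]/[HCO3⁻]:  pH = pK2 + log₁₀([CO3²⁻]/[HCO3⁻])
log₁₀(0.00182) = -2.740
pH = 10.29 + (-2.740) = 7.55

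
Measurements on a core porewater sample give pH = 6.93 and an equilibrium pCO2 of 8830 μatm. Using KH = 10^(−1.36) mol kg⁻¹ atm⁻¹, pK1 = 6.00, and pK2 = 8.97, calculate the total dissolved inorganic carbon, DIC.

DIC = 3.70 mmol/kg

[CO2*] = KH · pCO2 = 10^(−1.36) × 8830×10^-6 = 3.854×10^-4 mol/kg
α₀ = 1/(1 + K1/[H⁺] + K1K2/[H⁺]²) = 1/(1 + 10^+0.93 + 10^-1.11) = 0.1043
DIC = [CO2*]/α₀ = 3.854×10^-4 / 0.1043 = 3.70 mmol/kg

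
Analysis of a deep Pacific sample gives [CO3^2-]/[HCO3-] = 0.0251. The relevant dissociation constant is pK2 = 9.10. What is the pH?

From K2 = [H⁺][CO3^2-]/[HCO3-]:  pH = pK2 + log₁₀([CO3^2-]/[HCO3-])
log₁₀(0.0251) = -1.600
pH = 9.10 + (-1.600) = 7.50

pH = 7.50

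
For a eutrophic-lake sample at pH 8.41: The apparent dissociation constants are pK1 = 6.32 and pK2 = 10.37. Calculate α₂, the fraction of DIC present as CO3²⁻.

α₂ = 0.0108

α₂ = 1 / (1 + [H⁺]/K2 + [H⁺]²/(K1K2)) = 1 / (1 + 10^+1.96 + 10^-0.13)
   = 1 / (1 + 91.201 + 0.74131) = 1/92.942 = 0.01076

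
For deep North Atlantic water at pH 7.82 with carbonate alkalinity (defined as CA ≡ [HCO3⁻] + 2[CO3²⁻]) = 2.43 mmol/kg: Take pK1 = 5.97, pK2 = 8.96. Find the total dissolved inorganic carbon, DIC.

CA = [HCO3⁻] + 2[CO3²⁻] = (α₁ + 2α₂)·DIC
At pH 7.82: [H⁺]/K1 = 10^-1.85 = 0.014125, K2/[H⁺] = 10^-1.14 = 0.072444
α₁ = 1/(1 + 0.014125 + 0.072444) = 1/1.0866 = 0.9203; α₂ = α₁·K2/[H⁺] = 0.06667
α₁ + 2α₂ = 1.0537
DIC = CA / (α₁ + 2α₂) = 2.43 / 1.0537 = 2.31 mmol/kg

DIC = 2.31 mmol/kg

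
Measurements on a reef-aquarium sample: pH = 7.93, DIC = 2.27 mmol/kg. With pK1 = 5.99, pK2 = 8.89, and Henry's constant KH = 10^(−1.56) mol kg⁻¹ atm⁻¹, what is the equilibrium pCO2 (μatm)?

α₀ = 1 / (1 + K1/[H⁺] + K1K2/[H⁺]²) = 1 / (1 + 10^+1.94 + 10^+0.98)
   = 1 / (1 + 87.096 + 9.5499) = 1/97.646 = 0.01024
[CO2*] = α₀ × DIC = 0.01024 × 2.27 = 0.02325 mmol/kg
pCO2 = [CO2*]/KH = 2.325×10^-5 / 2.754×10^-2 = 844 μatm

pCO2 = 844 μatm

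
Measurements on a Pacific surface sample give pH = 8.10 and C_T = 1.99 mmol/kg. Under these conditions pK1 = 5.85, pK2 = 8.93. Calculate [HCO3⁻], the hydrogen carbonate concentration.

[HCO3⁻] = 1.73 mmol/kg

α₁ = 1 / (1 + [H⁺]/K1 + K2/[H⁺]) = 1 / (1 + 10^-2.25 + 10^-0.83)
   = 1 / (1 + 0.0056234 + 0.14791) = 1/1.1535 = 0.8669
[HCO3⁻] = α₁ × DIC = 0.8669 × 1.99 = 1.73 mmol/kg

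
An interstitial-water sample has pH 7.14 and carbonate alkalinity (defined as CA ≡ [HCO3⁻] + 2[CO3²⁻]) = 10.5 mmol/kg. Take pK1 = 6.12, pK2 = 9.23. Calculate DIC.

DIC = 11.4 mmol/kg

CA = [HCO3⁻] + 2[CO3²⁻] = (α₁ + 2α₂)·DIC
At pH 7.14: [H⁺]/K1 = 10^-1.02 = 0.095499, K2/[H⁺] = 10^-2.09 = 0.0081283
α₁ = 1/(1 + 0.095499 + 0.0081283) = 1/1.1036 = 0.9061; α₂ = α₁·K2/[H⁺] = 0.007365
α₁ + 2α₂ = 0.9208
DIC = CA / (α₁ + 2α₂) = 10.5 / 0.9208 = 11.4 mmol/kg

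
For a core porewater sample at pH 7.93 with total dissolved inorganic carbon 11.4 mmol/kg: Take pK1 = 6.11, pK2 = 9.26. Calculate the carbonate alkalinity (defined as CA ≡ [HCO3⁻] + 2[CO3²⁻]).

CA = 11.7 mmol/kg

CA = [HCO3⁻] + 2[CO3²⁻] = (α₁ + 2α₂)·DIC
At pH 7.93: [H⁺]/K1 = 10^-1.82 = 0.015136, K2/[H⁺] = 10^-1.33 = 0.046774
α₁ = 1/(1 + 0.015136 + 0.046774) = 1/1.0619 = 0.9417; α₂ = α₁·K2/[H⁺] = 0.04405
α₁ + 2α₂ = 1.0298
CA = 1.0298 × 11.4 = 11.7 mmol/kg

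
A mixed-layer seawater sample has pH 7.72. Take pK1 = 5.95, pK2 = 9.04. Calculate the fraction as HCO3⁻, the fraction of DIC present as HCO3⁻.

α₁ = 1 / (1 + [H⁺]/K1 + K2/[H⁺]) = 1 / (1 + 10^-1.77 + 10^-1.32)
   = 1 / (1 + 0.016982 + 0.047863) = 1/1.0648 = 0.9391

α₁ = 0.939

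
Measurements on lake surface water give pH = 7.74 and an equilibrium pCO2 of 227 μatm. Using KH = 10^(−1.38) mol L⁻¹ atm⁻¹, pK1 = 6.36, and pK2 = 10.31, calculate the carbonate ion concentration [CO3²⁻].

[CO2*] = KH · pCO2 = 10^(−1.38) × 227×10^-6 = 9.463×10^-6 mol/L
α₀ = 1/(1 + K1/[H⁺] + K1K2/[H⁺]²) = 1/(1 + 10^+1.38 + 10^-1.19) = 0.03992
DIC = [CO2*]/α₀ = 9.463×10^-6 / 0.03992 = 0.2371 mmol/L
[CO3²⁻] = α₂·DIC; α₂ = 0.002577, so [CO3²⁻] = 0.002577 × 0.2371 = 0.000611 mmol/L = 0.611 μmol/L

[CO3²⁻] = 0.611 μmol/L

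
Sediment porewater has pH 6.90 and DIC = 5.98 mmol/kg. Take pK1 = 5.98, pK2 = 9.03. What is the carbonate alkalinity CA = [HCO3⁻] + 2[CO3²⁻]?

CA = 5.38 mmol/kg

CA = [HCO3⁻] + 2[CO3²⁻] = (α₁ + 2α₂)·DIC
At pH 6.90: [H⁺]/K1 = 10^-0.92 = 0.12023, K2/[H⁺] = 10^-2.13 = 0.0074131
α₁ = 1/(1 + 0.12023 + 0.0074131) = 1/1.1276 = 0.8868; α₂ = α₁·K2/[H⁺] = 0.006574
α₁ + 2α₂ = 0.9000
CA = 0.9000 × 5.98 = 5.38 mmol/kg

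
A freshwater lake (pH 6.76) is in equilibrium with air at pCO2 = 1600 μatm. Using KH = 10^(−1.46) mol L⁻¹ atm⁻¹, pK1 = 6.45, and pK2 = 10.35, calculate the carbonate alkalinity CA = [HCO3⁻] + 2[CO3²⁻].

[CO2*] = KH · pCO2 = 10^(−1.46) × 1600×10^-6 = 5.548×10^-5 mol/L
α₀ = 1/(1 + K1/[H⁺] + K1K2/[H⁺]²) = 1/(1 + 10^+0.31 + 10^-3.28) = 0.3287
DIC = [CO2*]/α₀ = 5.548×10^-5 / 0.3287 = 0.1688 mmol/L
CA = (α₁ + 2α₂)·DIC = (0.6711 + 2×0.0001725) × 0.1688 = 0.113 mmol/L

CA = 0.113 mmol/L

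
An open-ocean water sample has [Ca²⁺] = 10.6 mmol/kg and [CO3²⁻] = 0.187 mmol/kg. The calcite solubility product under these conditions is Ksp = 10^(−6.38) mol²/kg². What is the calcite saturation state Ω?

Ω = 4.75

Ksp = 10^(−6.38) = 4.169×10^-7
Ω = [Ca²⁺][CO3²⁻]/Ksp = (10.6×10^-3)(0.187×10^-3) / 4.169×10^-7 = 4.75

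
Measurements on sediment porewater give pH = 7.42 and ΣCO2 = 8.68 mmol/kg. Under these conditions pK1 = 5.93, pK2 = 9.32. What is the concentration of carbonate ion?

[CO3²⁻] = 0.105 mmol/kg

α₂ = 1 / (1 + [H⁺]/K2 + [H⁺]²/(K1K2)) = 1 / (1 + 10^+1.90 + 10^+0.41)
   = 1 / (1 + 79.433 + 2.5704) = 1/83.003 = 0.01205
[CO3²⁻] = α₂ × DIC = 0.01205 × 8.68 = 0.105 mmol/kg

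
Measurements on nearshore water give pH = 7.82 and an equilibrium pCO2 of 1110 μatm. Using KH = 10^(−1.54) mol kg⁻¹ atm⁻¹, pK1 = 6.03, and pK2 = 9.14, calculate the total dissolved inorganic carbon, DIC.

[CO2*] = KH · pCO2 = 10^(−1.54) × 1110×10^-6 = 3.201×10^-5 mol/kg
α₀ = 1/(1 + K1/[H⁺] + K1K2/[H⁺]²) = 1/(1 + 10^+1.79 + 10^+0.47) = 0.01524
DIC = [CO2*]/α₀ = 3.201×10^-5 / 0.01524 = 2.10 mmol/kg

DIC = 2.10 mmol/kg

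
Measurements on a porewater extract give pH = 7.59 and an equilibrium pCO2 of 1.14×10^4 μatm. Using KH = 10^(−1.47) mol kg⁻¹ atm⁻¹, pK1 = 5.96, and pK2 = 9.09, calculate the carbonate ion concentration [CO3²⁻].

[CO3²⁻] = 0.521 mmol/kg

[CO2*] = KH · pCO2 = 10^(−1.47) × 1.14×10^4×10^-6 = 3.863×10^-4 mol/kg
α₀ = 1/(1 + K1/[H⁺] + K1K2/[H⁺]²) = 1/(1 + 10^+1.63 + 10^+0.13) = 0.02222
DIC = [CO2*]/α₀ = 3.863×10^-4 / 0.02222 = 17.39 mmol/kg
[CO3²⁻] = α₂·DIC; α₂ = 0.02997, so [CO3²⁻] = 0.02997 × 17.39 = 0.521 mmol/kg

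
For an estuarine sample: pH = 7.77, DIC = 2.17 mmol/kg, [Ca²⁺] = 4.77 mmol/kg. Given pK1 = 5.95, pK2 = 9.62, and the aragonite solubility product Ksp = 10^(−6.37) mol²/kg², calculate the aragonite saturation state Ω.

α₂ = 1 / (1 + [H⁺]/K2 + [H⁺]²/(K1K2)) = 1 / (1 + 10^+1.85 + 10^+0.03)
   = 1 / (1 + 70.795 + 1.0715) = 1/72.866 = 0.01372
[CO3²⁻] = α₂ × DIC = 0.01372 × 2.17 = 0.02978 mmol/kg
Ksp = 10^(−6.37) = 4.266×10^-7
Ω = [Ca²⁺][CO3²⁻]/Ksp = (4.77×10^-3)(2.978×10^-5) / 4.266×10^-7 = 0.333

Ω = 0.333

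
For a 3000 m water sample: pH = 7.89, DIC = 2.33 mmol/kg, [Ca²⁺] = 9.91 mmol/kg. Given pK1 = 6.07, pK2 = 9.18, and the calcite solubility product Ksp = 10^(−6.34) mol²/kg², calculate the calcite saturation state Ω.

α₂ = 1 / (1 + [H⁺]/K2 + [H⁺]²/(K1K2)) = 1 / (1 + 10^+1.29 + 10^-0.53)
   = 1 / (1 + 19.498 + 0.29512) = 1/20.794 = 0.04809
[CO3²⁻] = α₂ × DIC = 0.04809 × 2.33 = 0.1121 mmol/kg
Ksp = 10^(−6.34) = 4.571×10^-7
Ω = [Ca²⁺][CO3²⁻]/Ksp = (9.91×10^-3)(1.121×10^-4) / 4.571×10^-7 = 2.43

Ω = 2.43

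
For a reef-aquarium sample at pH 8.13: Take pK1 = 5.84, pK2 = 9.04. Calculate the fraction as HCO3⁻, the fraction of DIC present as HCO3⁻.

α₁ = 1 / (1 + [H⁺]/K1 + K2/[H⁺]) = 1 / (1 + 10^-2.29 + 10^-0.91)
   = 1 / (1 + 0.0051286 + 0.12303) = 1/1.1282 = 0.8864

α₁ = 0.886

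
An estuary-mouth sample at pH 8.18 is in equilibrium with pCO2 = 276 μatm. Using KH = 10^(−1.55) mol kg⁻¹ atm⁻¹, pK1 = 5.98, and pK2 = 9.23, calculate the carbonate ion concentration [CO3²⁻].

[CO3²⁻] = 0.110 mmol/kg

[CO2*] = KH · pCO2 = 10^(−1.55) × 276×10^-6 = 7.779×10^-6 mol/kg
α₀ = 1/(1 + K1/[H⁺] + K1K2/[H⁺]²) = 1/(1 + 10^+2.20 + 10^+1.15) = 0.005760
DIC = [CO2*]/α₀ = 7.779×10^-6 / 0.005760 = 1.351 mmol/kg
[CO3²⁻] = α₂·DIC; α₂ = 0.08136, so [CO3²⁻] = 0.08136 × 1.351 = 0.110 mmol/kg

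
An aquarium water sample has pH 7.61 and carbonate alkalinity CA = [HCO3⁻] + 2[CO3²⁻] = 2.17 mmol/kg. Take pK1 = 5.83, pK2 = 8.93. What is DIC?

DIC = 2.11 mmol/kg

CA = [HCO3⁻] + 2[CO3²⁻] = (α₁ + 2α₂)·DIC
At pH 7.61: [H⁺]/K1 = 10^-1.78 = 0.016596, K2/[H⁺] = 10^-1.32 = 0.047863
α₁ = 1/(1 + 0.016596 + 0.047863) = 1/1.0645 = 0.9394; α₂ = α₁·K2/[H⁺] = 0.04496
α₁ + 2α₂ = 1.0294
DIC = CA / (α₁ + 2α₂) = 2.17 / 1.0294 = 2.11 mmol/kg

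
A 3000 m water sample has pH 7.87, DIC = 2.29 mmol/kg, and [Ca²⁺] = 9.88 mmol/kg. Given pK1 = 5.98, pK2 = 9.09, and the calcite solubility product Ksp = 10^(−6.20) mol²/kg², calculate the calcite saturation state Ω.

α₂ = 1 / (1 + [H⁺]/K2 + [H⁺]²/(K1K2)) = 1 / (1 + 10^+1.22 + 10^-0.67)
   = 1 / (1 + 16.596 + 0.21380) = 1/17.810 = 0.05615
[CO3²⁻] = α₂ × DIC = 0.05615 × 2.29 = 0.1286 mmol/kg
Ksp = 10^(−6.20) = 6.310×10^-7
Ω = [Ca²⁺][CO3²⁻]/Ksp = (9.88×10^-3)(1.286×10^-4) / 6.310×10^-7 = 2.01

Ω = 2.01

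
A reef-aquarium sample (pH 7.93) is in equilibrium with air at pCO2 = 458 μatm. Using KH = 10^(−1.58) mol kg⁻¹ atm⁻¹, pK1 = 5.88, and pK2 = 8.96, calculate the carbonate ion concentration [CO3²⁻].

[CO2*] = KH · pCO2 = 10^(−1.58) × 458×10^-6 = 1.205×10^-5 mol/kg
α₀ = 1/(1 + K1/[H⁺] + K1K2/[H⁺]²) = 1/(1 + 10^+2.05 + 10^+1.02) = 0.008086
DIC = [CO2*]/α₀ = 1.205×10^-5 / 0.008086 = 1.490 mmol/kg
[CO3²⁻] = α₂·DIC; α₂ = 0.08467, so [CO3²⁻] = 0.08467 × 1.490 = 0.126 mmol/kg

[CO3²⁻] = 0.126 mmol/kg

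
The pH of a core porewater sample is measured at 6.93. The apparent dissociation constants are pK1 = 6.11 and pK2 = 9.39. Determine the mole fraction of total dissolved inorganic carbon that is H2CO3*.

α₀ = 0.131

α₀ = 1 / (1 + K1/[H⁺] + K1K2/[H⁺]²) = 1 / (1 + 10^+0.82 + 10^-1.64)
   = 1 / (1 + 6.6069 + 0.022909) = 1/7.6298 = 0.1311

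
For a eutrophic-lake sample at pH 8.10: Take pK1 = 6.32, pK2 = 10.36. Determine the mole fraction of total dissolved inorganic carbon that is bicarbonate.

α₁ = 1 / (1 + [H⁺]/K1 + K2/[H⁺]) = 1 / (1 + 10^-1.78 + 10^-2.26)
   = 1 / (1 + 0.016596 + 0.0054954) = 1/1.0221 = 0.9784

α₁ = 0.978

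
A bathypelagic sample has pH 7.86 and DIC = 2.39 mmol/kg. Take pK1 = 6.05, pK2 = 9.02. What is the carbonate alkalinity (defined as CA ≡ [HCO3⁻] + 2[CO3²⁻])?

CA = 2.51 mmol/kg

CA = [HCO3⁻] + 2[CO3²⁻] = (α₁ + 2α₂)·DIC
At pH 7.86: [H⁺]/K1 = 10^-1.81 = 0.015488, K2/[H⁺] = 10^-1.16 = 0.069183
α₁ = 1/(1 + 0.015488 + 0.069183) = 1/1.0847 = 0.9219; α₂ = α₁·K2/[H⁺] = 0.06378
α₁ + 2α₂ = 1.0495
CA = 1.0495 × 2.39 = 2.51 mmol/kg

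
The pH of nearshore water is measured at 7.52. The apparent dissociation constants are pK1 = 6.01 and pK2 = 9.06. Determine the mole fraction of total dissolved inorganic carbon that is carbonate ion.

α₂ = 1 / (1 + [H⁺]/K2 + [H⁺]²/(K1K2)) = 1 / (1 + 10^+1.54 + 10^+0.03)
   = 1 / (1 + 34.674 + 1.0715) = 1/36.745 = 0.02721

α₂ = 0.0272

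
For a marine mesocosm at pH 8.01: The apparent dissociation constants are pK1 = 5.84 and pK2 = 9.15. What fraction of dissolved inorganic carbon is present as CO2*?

α₀ = 1 / (1 + K1/[H⁺] + K1K2/[H⁺]²) = 1 / (1 + 10^+2.17 + 10^+1.03)
   = 1 / (1 + 147.91 + 10.715) = 1/159.63 = 0.006265

α₀ = 0.00626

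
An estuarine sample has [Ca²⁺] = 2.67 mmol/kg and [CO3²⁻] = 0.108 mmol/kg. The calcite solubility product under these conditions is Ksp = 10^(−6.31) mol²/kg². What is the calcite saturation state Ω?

Ksp = 10^(−6.31) = 4.898×10^-7
Ω = [Ca²⁺][CO3²⁻]/Ksp = (2.67×10^-3)(0.108×10^-3) / 4.898×10^-7 = 0.589

Ω = 0.589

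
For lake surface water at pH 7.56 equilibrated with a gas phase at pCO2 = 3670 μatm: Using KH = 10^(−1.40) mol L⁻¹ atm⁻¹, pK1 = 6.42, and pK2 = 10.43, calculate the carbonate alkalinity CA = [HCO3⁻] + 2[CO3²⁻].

CA = 2.02 mmol/L

[CO2*] = KH · pCO2 = 10^(−1.40) × 3670×10^-6 = 1.461×10^-4 mol/L
α₀ = 1/(1 + K1/[H⁺] + K1K2/[H⁺]²) = 1/(1 + 10^+1.14 + 10^-1.73) = 0.06747
DIC = [CO2*]/α₀ = 1.461×10^-4 / 0.06747 = 2.166 mmol/L
CA = (α₁ + 2α₂)·DIC = (0.9313 + 2×0.001256) × 2.166 = 2.02 mmol/L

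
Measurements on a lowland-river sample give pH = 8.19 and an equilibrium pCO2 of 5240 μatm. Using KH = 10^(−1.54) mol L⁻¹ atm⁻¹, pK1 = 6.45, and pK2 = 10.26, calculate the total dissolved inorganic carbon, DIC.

DIC = 8.53 mmol/L

[CO2*] = KH · pCO2 = 10^(−1.54) × 5240×10^-6 = 1.511×10^-4 mol/L
α₀ = 1/(1 + K1/[H⁺] + K1K2/[H⁺]²) = 1/(1 + 10^+1.74 + 10^-0.33) = 0.01772
DIC = [CO2*]/α₀ = 1.511×10^-4 / 0.01772 = 8.53 mmol/L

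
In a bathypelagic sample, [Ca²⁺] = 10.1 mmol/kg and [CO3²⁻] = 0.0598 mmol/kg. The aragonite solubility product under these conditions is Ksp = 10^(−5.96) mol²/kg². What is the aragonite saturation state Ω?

Ksp = 10^(−5.96) = 1.096×10^-6
Ω = [Ca²⁺][CO3²⁻]/Ksp = (10.1×10^-3)(0.0598×10^-3) / 1.096×10^-6 = 0.551

Ω = 0.551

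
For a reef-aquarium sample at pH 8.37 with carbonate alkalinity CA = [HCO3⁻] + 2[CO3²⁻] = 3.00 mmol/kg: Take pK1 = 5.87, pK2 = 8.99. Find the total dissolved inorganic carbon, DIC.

CA = [HCO3⁻] + 2[CO3²⁻] = (α₁ + 2α₂)·DIC
At pH 8.37: [H⁺]/K1 = 10^-2.50 = 0.0031623, K2/[H⁺] = 10^-0.62 = 0.23988
α₁ = 1/(1 + 0.0031623 + 0.23988) = 1/1.2430 = 0.8045; α₂ = α₁·K2/[H⁺] = 0.1930
α₁ + 2α₂ = 1.1904
DIC = CA / (α₁ + 2α₂) = 3.00 / 1.1904 = 2.52 mmol/kg

DIC = 2.52 mmol/kg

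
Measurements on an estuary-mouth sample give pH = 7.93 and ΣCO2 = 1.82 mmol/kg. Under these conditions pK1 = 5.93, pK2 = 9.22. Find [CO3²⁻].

[CO3²⁻] = 0.0880 mmol/kg

α₂ = 1 / (1 + [H⁺]/K2 + [H⁺]²/(K1K2)) = 1 / (1 + 10^+1.29 + 10^-0.71)
   = 1 / (1 + 19.498 + 0.19498) = 1/20.693 = 0.04832
[CO3²⁻] = α₂ × DIC = 0.04832 × 1.82 = 0.0880 mmol/kg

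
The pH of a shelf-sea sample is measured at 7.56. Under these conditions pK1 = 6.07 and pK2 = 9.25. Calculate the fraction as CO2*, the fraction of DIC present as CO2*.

α₀ = 0.0307

α₀ = 1 / (1 + K1/[H⁺] + K1K2/[H⁺]²) = 1 / (1 + 10^+1.49 + 10^-0.20)
   = 1 / (1 + 30.903 + 0.63096) = 1/32.534 = 0.03074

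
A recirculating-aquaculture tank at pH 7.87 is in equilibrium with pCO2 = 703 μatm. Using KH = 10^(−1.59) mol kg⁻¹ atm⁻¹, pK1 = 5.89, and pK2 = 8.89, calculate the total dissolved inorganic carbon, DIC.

[CO2*] = KH · pCO2 = 10^(−1.59) × 703×10^-6 = 1.807×10^-5 mol/kg
α₀ = 1/(1 + K1/[H⁺] + K1K2/[H⁺]²) = 1/(1 + 10^+1.98 + 10^+0.96) = 0.009468
DIC = [CO2*]/α₀ = 1.807×10^-5 / 0.009468 = 1.91 mmol/kg

DIC = 1.91 mmol/kg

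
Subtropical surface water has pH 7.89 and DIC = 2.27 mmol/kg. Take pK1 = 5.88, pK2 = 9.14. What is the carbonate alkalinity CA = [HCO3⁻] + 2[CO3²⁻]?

CA = [HCO3⁻] + 2[CO3²⁻] = (α₁ + 2α₂)·DIC
At pH 7.89: [H⁺]/K1 = 10^-2.01 = 0.0097724, K2/[H⁺] = 10^-1.25 = 0.056234
α₁ = 1/(1 + 0.0097724 + 0.056234) = 1/1.0660 = 0.9381; α₂ = α₁·K2/[H⁺] = 0.05275
α₁ + 2α₂ = 1.0436
CA = 1.0436 × 2.27 = 2.37 mmol/kg

CA = 2.37 mmol/kg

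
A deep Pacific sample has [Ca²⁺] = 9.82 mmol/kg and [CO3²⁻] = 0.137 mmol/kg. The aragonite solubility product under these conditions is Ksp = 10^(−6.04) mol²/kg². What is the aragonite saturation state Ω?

Ω = 1.48

Ksp = 10^(−6.04) = 9.120×10^-7
Ω = [Ca²⁺][CO3²⁻]/Ksp = (9.82×10^-3)(0.137×10^-3) / 9.120×10^-7 = 1.48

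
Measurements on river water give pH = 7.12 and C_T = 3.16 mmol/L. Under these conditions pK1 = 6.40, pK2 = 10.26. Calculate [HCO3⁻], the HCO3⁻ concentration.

α₁ = 1 / (1 + [H⁺]/K1 + K2/[H⁺]) = 1 / (1 + 10^-0.72 + 10^-3.14)
   = 1 / (1 + 0.19055 + 0.00072444) = 1/1.1913 = 0.8394
[HCO3⁻] = α₁ × DIC = 0.8394 × 3.16 = 2.65 mmol/L

[HCO3⁻] = 2.65 mmol/L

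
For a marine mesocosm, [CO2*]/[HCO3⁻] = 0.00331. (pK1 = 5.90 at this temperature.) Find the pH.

From K1 = [H⁺][HCO3⁻]/[CO2*]:  pH = pK1 − log₁₀([CO2*]/[HCO3⁻])
log₁₀(0.00331) = -2.480
pH = 5.90 − (-2.480) = 8.38

pH = 8.38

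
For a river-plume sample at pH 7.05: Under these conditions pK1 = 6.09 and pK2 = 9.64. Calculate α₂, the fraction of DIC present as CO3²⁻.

α₂ = 0.00231

α₂ = 1 / (1 + [H⁺]/K2 + [H⁺]²/(K1K2)) = 1 / (1 + 10^+2.59 + 10^+1.63)
   = 1 / (1 + 389.05 + 42.658) = 1/432.70 = 0.002311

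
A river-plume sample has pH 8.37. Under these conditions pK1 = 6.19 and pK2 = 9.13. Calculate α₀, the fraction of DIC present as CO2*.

α₀ = 1 / (1 + K1/[H⁺] + K1K2/[H⁺]²) = 1 / (1 + 10^+2.18 + 10^+1.42)
   = 1 / (1 + 151.36 + 26.303) = 1/178.66 = 0.005597

α₀ = 0.00560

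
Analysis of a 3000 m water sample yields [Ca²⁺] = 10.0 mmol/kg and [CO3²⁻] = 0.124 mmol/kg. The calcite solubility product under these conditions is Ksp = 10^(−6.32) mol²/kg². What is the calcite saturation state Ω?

Ksp = 10^(−6.32) = 4.786×10^-7
Ω = [Ca²⁺][CO3²⁻]/Ksp = (10.0×10^-3)(0.124×10^-3) / 4.786×10^-7 = 2.59

Ω = 2.59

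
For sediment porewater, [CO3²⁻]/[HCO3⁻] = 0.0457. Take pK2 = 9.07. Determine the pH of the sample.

pH = 7.73

From K2 = [H⁺][CO3²⁻]/[HCO3⁻]:  pH = pK2 + log₁₀([CO3²⁻]/[HCO3⁻])
log₁₀(0.0457) = -1.340
pH = 9.07 + (-1.340) = 7.73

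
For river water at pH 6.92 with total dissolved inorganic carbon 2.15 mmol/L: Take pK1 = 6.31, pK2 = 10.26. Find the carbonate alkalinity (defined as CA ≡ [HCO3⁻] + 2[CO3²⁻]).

CA = 1.73 mmol/L

CA = [HCO3⁻] + 2[CO3²⁻] = (α₁ + 2α₂)·DIC
At pH 6.92: [H⁺]/K1 = 10^-0.61 = 0.24547, K2/[H⁺] = 10^-3.34 = 0.00045709
α₁ = 1/(1 + 0.24547 + 0.00045709) = 1/1.2459 = 0.8026; α₂ = α₁·K2/[H⁺] = 0.0003669
α₁ + 2α₂ = 0.8033
CA = 0.8033 × 2.15 = 1.73 mmol/L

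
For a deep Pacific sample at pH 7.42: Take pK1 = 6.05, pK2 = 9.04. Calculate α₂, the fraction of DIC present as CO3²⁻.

α₂ = 0.0225

α₂ = 1 / (1 + [H⁺]/K2 + [H⁺]²/(K1K2)) = 1 / (1 + 10^+1.62 + 10^+0.25)
   = 1 / (1 + 41.687 + 1.7783) = 1/44.465 = 0.02249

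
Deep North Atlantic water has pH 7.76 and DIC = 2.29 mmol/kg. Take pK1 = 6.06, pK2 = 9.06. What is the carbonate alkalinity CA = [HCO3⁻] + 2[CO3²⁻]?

CA = 2.35 mmol/kg

CA = [HCO3⁻] + 2[CO3²⁻] = (α₁ + 2α₂)·DIC
At pH 7.76: [H⁺]/K1 = 10^-1.70 = 0.019953, K2/[H⁺] = 10^-1.30 = 0.050119
α₁ = 1/(1 + 0.019953 + 0.050119) = 1/1.0701 = 0.9345; α₂ = α₁·K2/[H⁺] = 0.04684
α₁ + 2α₂ = 1.0282
CA = 1.0282 × 2.29 = 2.35 mmol/kg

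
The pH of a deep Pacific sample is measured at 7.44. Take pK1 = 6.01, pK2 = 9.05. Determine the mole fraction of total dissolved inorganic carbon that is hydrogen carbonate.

α₁ = 1 / (1 + [H⁺]/K1 + K2/[H⁺]) = 1 / (1 + 10^-1.43 + 10^-1.61)
   = 1 / (1 + 0.037154 + 0.024547) = 1/1.0617 = 0.9419

α₁ = 0.942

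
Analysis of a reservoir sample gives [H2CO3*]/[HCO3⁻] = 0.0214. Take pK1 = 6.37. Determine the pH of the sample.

pH = 8.04

From K1 = [H⁺][HCO3⁻]/[H2CO3*]:  pH = pK1 − log₁₀([H2CO3*]/[HCO3⁻])
log₁₀(0.0214) = -1.670
pH = 6.37 − (-1.670) = 8.04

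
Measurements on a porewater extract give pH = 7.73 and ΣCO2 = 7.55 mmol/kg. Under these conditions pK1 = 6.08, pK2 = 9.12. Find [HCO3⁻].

[HCO3⁻] = 7.10 mmol/kg

α₁ = 1 / (1 + [H⁺]/K1 + K2/[H⁺]) = 1 / (1 + 10^-1.65 + 10^-1.39)
   = 1 / (1 + 0.022387 + 0.040738) = 1/1.0631 = 0.9406
[HCO3⁻] = α₁ × DIC = 0.9406 × 7.55 = 7.10 mmol/kg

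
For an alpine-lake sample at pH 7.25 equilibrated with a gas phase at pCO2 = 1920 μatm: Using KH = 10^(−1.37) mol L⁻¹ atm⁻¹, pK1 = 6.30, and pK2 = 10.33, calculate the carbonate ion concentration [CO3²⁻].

[CO2*] = KH · pCO2 = 10^(−1.37) × 1920×10^-6 = 8.190×10^-5 mol/L
α₀ = 1/(1 + K1/[H⁺] + K1K2/[H⁺]²) = 1/(1 + 10^+0.95 + 10^-2.13) = 0.1008
DIC = [CO2*]/α₀ = 8.190×10^-5 / 0.1008 = 0.8125 mmol/L
[CO3²⁻] = α₂·DIC; α₂ = 0.0007473, so [CO3²⁻] = 0.0007473 × 0.8125 = 0.000607 mmol/L = 0.607 μmol/L

[CO3²⁻] = 0.607 μmol/L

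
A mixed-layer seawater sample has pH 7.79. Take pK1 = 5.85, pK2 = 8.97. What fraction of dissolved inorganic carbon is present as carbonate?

α₂ = 0.0613

α₂ = 1 / (1 + [H⁺]/K2 + [H⁺]²/(K1K2)) = 1 / (1 + 10^+1.18 + 10^-0.76)
   = 1 / (1 + 15.136 + 0.17378) = 1/16.309 = 0.06131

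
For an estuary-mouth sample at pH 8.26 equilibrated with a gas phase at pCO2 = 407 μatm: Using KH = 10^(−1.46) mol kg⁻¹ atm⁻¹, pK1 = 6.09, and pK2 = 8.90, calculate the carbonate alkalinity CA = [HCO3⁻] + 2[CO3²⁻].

[CO2*] = KH · pCO2 = 10^(−1.46) × 407×10^-6 = 1.411×10^-5 mol/kg
α₀ = 1/(1 + K1/[H⁺] + K1K2/[H⁺]²) = 1/(1 + 10^+2.17 + 10^+1.53) = 0.005471
DIC = [CO2*]/α₀ = 1.411×10^-5 / 0.005471 = 2.580 mmol/kg
CA = (α₁ + 2α₂)·DIC = (0.8092 + 2×0.1854) × 2.580 = 3.04 mmol/kg

CA = 3.04 mmol/kg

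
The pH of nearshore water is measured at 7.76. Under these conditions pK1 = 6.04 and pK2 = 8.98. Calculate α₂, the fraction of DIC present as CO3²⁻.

α₂ = 0.0558

α₂ = 1 / (1 + [H⁺]/K2 + [H⁺]²/(K1K2)) = 1 / (1 + 10^+1.22 + 10^-0.50)
   = 1 / (1 + 16.596 + 0.31623) = 1/17.912 = 0.05583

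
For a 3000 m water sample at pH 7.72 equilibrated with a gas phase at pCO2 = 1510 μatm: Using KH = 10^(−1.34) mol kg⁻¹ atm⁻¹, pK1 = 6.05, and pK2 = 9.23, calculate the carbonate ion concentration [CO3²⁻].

[CO3²⁻] = 0.0998 mmol/kg

[CO2*] = KH · pCO2 = 10^(−1.34) × 1510×10^-6 = 6.902×10^-5 mol/kg
α₀ = 1/(1 + K1/[H⁺] + K1K2/[H⁺]²) = 1/(1 + 10^+1.67 + 10^+0.16) = 0.02032
DIC = [CO2*]/α₀ = 6.902×10^-5 / 0.02032 = 3.397 mmol/kg
[CO3²⁻] = α₂·DIC; α₂ = 0.02937, so [CO3²⁻] = 0.02937 × 3.397 = 0.0998 mmol/kg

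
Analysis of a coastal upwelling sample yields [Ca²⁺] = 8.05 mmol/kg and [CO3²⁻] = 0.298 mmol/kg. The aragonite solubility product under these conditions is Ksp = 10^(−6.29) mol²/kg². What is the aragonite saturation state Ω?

Ksp = 10^(−6.29) = 5.129×10^-7
Ω = [Ca²⁺][CO3²⁻]/Ksp = (8.05×10^-3)(0.298×10^-3) / 5.129×10^-7 = 4.68

Ω = 4.68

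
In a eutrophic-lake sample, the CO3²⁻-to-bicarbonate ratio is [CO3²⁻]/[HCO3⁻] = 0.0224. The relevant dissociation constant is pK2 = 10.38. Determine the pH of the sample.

From K2 = [H⁺][CO3²⁻]/[HCO3⁻]:  pH = pK2 + log₁₀([CO3²⁻]/[HCO3⁻])
log₁₀(0.0224) = -1.650
pH = 10.38 + (-1.650) = 8.73

pH = 8.73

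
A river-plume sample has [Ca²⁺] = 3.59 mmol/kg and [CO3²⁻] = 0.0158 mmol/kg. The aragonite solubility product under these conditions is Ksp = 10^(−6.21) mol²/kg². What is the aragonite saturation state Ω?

Ksp = 10^(−6.21) = 6.166×10^-7
Ω = [Ca²⁺][CO3²⁻]/Ksp = (3.59×10^-3)(0.0158×10^-3) / 6.166×10^-7 = 0.0920

Ω = 0.0920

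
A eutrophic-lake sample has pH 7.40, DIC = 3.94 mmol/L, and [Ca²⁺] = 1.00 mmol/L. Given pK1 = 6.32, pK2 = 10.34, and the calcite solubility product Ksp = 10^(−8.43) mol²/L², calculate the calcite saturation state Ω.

Ω = 1.12

α₂ = 1 / (1 + [H⁺]/K2 + [H⁺]²/(K1K2)) = 1 / (1 + 10^+2.94 + 10^+1.86)
   = 1 / (1 + 870.96 + 72.444) = 1/944.41 = 0.001059
[CO3²⁻] = α₂ × DIC = 0.001059 × 3.94 = 0.004172 mmol/L = 4.172 μmol/L
Ksp = 10^(−8.43) = 3.715×10^-9
Ω = [Ca²⁺][CO3²⁻]/Ksp = (1.00×10^-3)(4.172×10^-6) / 3.715×10^-9 = 1.12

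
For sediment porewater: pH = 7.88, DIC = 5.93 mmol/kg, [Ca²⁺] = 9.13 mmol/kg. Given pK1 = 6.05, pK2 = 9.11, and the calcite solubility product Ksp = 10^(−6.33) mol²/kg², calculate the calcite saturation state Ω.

α₂ = 1 / (1 + [H⁺]/K2 + [H⁺]²/(K1K2)) = 1 / (1 + 10^+1.23 + 10^-0.60)
   = 1 / (1 + 16.982 + 0.25119) = 1/18.234 = 0.05484
[CO3²⁻] = α₂ × DIC = 0.05484 × 5.93 = 0.3252 mmol/kg
Ksp = 10^(−6.33) = 4.677×10^-7
Ω = [Ca²⁺][CO3²⁻]/Ksp = (9.13×10^-3)(3.252×10^-4) / 4.677×10^-7 = 6.35

Ω = 6.35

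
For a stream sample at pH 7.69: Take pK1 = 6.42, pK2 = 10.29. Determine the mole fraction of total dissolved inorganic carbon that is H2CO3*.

α₀ = 1 / (1 + K1/[H⁺] + K1K2/[H⁺]²) = 1 / (1 + 10^+1.27 + 10^-1.33)
   = 1 / (1 + 18.621 + 0.046774) = 1/19.668 = 0.05084

α₀ = 0.0508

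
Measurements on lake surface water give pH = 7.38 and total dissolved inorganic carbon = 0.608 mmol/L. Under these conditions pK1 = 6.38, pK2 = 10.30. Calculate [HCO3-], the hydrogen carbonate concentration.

α₁ = 1 / (1 + [H⁺]/K1 + K2/[H⁺]) = 1 / (1 + 10^-1.00 + 10^-2.92)
   = 1 / (1 + 0.10000 + 0.0012023) = 1/1.1012 = 0.9081
[HCO3⁻] = α₁ × DIC = 0.9081 × 0.608 = 0.552 mmol/L

[HCO3⁻] = 0.552 mmol/L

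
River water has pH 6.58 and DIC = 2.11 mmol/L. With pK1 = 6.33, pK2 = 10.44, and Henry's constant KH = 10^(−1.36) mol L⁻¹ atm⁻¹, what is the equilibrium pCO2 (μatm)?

pCO2 = 1.74×10^4 μatm

α₀ = 1 / (1 + K1/[H⁺] + K1K2/[H⁺]²) = 1 / (1 + 10^+0.25 + 10^-3.61)
   = 1 / (1 + 1.7783 + 0.00024547) = 1/2.7785 = 0.3599
[CO2*] = α₀ × DIC = 0.3599 × 2.11 = 0.7594 mmol/L
pCO2 = [CO2*]/KH = 7.594×10^-4 / 4.365×10^-2 = 1.74×10^4 μatm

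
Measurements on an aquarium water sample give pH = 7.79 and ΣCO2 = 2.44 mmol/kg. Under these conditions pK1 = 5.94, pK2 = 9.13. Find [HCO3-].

[HCO3⁻] = 2.30 mmol/kg

α₁ = 1 / (1 + [H⁺]/K1 + K2/[H⁺]) = 1 / (1 + 10^-1.85 + 10^-1.34)
   = 1 / (1 + 0.014125 + 0.045709) = 1/1.0598 = 0.9435
[HCO3⁻] = α₁ × DIC = 0.9435 × 2.44 = 2.30 mmol/kg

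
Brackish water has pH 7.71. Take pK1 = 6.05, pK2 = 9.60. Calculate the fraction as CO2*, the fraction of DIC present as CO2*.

α₀ = 0.0211

α₀ = 1 / (1 + K1/[H⁺] + K1K2/[H⁺]²) = 1 / (1 + 10^+1.66 + 10^-0.23)
   = 1 / (1 + 45.709 + 0.58884) = 1/47.298 = 0.02114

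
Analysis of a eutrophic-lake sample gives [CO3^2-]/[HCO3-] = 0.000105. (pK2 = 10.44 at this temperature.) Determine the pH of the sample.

pH = 6.46

From K2 = [H⁺][CO3^2-]/[HCO3-]:  pH = pK2 + log₁₀([CO3^2-]/[HCO3-])
log₁₀(0.000105) = -3.979
pH = 10.44 + (-3.979) = 6.46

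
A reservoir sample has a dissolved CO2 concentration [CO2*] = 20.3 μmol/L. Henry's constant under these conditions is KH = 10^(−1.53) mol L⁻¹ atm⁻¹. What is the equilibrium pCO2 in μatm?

pCO2 = 688 μatm

KH = 10^(−1.53) = 2.951×10^-2 mol L⁻¹ atm⁻¹
pCO2 = [CO2*]/KH = 20.3×10^-6 / 2.951×10^-2 = 6.88×10^-4 atm = 688 μatm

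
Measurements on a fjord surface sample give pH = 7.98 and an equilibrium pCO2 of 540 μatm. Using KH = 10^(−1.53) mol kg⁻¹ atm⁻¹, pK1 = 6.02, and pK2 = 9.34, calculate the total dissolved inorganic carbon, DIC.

DIC = 1.53 mmol/kg

[CO2*] = KH · pCO2 = 10^(−1.53) × 540×10^-6 = 1.594×10^-5 mol/kg
α₀ = 1/(1 + K1/[H⁺] + K1K2/[H⁺]²) = 1/(1 + 10^+1.96 + 10^+0.60) = 0.01040
DIC = [CO2*]/α₀ = 1.594×10^-5 / 0.01040 = 1.53 mmol/kg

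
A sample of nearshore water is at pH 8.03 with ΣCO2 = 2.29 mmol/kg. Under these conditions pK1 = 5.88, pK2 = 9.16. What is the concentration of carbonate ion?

[CO3²⁻] = 0.157 mmol/kg

α₂ = 1 / (1 + [H⁺]/K2 + [H⁺]²/(K1K2)) = 1 / (1 + 10^+1.13 + 10^-1.02)
   = 1 / (1 + 13.490 + 0.095499) = 1/14.585 = 0.06856
[CO3²⁻] = α₂ × DIC = 0.06856 × 2.29 = 0.157 mmol/kg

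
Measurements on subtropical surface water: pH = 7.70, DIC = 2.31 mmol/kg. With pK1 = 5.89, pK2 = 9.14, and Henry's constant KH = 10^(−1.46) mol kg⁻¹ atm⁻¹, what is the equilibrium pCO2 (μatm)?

α₀ = 1 / (1 + K1/[H⁺] + K1K2/[H⁺]²) = 1 / (1 + 10^+1.81 + 10^+0.37)
   = 1 / (1 + 64.565 + 2.3442) = 1/67.910 = 0.01473
[CO2*] = α₀ × DIC = 0.01473 × 2.31 = 0.03402 mmol/kg
pCO2 = [CO2*]/KH = 3.402×10^-5 / 3.467×10^-2 = 981 μatm

pCO2 = 981 μatm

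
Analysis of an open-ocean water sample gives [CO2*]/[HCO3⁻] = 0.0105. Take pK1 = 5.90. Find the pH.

pH = 7.88

From K1 = [H⁺][HCO3⁻]/[CO2*]:  pH = pK1 − log₁₀([CO2*]/[HCO3⁻])
log₁₀(0.0105) = -1.979
pH = 5.90 − (-1.979) = 7.88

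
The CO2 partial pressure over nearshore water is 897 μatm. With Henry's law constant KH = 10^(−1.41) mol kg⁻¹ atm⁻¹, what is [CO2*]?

KH = 10^(−1.41) = 3.890×10^-2 mol kg⁻¹ atm⁻¹
[CO2*] = KH · pCO2 = 3.890×10^-2 × 897×10^-6 atm = 3.49×10^-5 mol/kg

[CO2*] = 34.9 μmol/kg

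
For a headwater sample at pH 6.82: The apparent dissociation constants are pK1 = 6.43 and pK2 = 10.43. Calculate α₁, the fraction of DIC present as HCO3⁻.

α₁ = 1 / (1 + [H⁺]/K1 + K2/[H⁺]) = 1 / (1 + 10^-0.39 + 10^-3.61)
   = 1 / (1 + 0.40738 + 0.00024547) = 1/1.4076 = 0.7104

α₁ = 0.710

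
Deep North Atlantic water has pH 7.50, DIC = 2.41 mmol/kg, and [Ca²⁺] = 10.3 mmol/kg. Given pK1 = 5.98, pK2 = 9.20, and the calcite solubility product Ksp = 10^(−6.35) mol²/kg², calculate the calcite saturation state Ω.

α₂ = 1 / (1 + [H⁺]/K2 + [H⁺]²/(K1K2)) = 1 / (1 + 10^+1.70 + 10^+0.18)
   = 1 / (1 + 50.119 + 1.5136) = 1/52.632 = 0.01900
[CO3²⁻] = α₂ × DIC = 0.01900 × 2.41 = 0.04579 mmol/kg
Ksp = 10^(−6.35) = 4.467×10^-7
Ω = [Ca²⁺][CO3²⁻]/Ksp = (10.3×10^-3)(4.579×10^-5) / 4.467×10^-7 = 1.06

Ω = 1.06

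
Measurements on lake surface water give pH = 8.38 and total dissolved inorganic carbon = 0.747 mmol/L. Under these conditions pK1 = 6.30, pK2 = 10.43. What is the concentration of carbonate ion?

[CO3²⁻] = 6.54 μmol/L

α₂ = 1 / (1 + [H⁺]/K2 + [H⁺]²/(K1K2)) = 1 / (1 + 10^+2.05 + 10^-0.03)
   = 1 / (1 + 112.20 + 0.93325) = 1/114.14 = 0.008762
[CO3²⁻] = α₂ × DIC = 0.008762 × 0.747 = 0.00654 mmol/L = 6.54 μmol/L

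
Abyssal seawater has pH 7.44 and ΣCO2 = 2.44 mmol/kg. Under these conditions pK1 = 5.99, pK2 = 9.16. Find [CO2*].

α₀ = 1 / (1 + K1/[H⁺] + K1K2/[H⁺]²) = 1 / (1 + 10^+1.45 + 10^-0.27)
   = 1 / (1 + 28.184 + 0.53703) = 1/29.721 = 0.03365
[CO2*] = α₀ × DIC = 0.03365 × 2.44 = 0.0821 mmol/kg

[CO2*] = 0.0821 mmol/kg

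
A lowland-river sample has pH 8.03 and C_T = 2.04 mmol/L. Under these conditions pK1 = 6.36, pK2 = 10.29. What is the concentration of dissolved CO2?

α₀ = 1 / (1 + K1/[H⁺] + K1K2/[H⁺]²) = 1 / (1 + 10^+1.67 + 10^-0.59)
   = 1 / (1 + 46.774 + 0.25704) = 1/48.031 = 0.02082
[CO2*] = α₀ × DIC = 0.02082 × 2.04 = 0.0425 mmol/L

[CO2*] = 0.0425 mmol/L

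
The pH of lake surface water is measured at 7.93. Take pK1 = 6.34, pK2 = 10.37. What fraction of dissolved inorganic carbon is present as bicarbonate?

α₁ = 1 / (1 + [H⁺]/K1 + K2/[H⁺]) = 1 / (1 + 10^-1.59 + 10^-2.44)
   = 1 / (1 + 0.025704 + 0.0036308) = 1/1.0293 = 0.9715

α₁ = 0.972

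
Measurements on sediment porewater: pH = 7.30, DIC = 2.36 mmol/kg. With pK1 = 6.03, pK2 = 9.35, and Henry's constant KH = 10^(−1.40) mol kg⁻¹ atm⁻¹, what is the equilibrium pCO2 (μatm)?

α₀ = 1 / (1 + K1/[H⁺] + K1K2/[H⁺]²) = 1 / (1 + 10^+1.27 + 10^-0.78)
   = 1 / (1 + 18.621 + 0.16596) = 1/19.787 = 0.05054
[CO2*] = α₀ × DIC = 0.05054 × 2.36 = 0.1193 mmol/kg
pCO2 = [CO2*]/KH = 1.193×10^-4 / 3.981×10^-2 = 3000 μatm

pCO2 = 3000 μatm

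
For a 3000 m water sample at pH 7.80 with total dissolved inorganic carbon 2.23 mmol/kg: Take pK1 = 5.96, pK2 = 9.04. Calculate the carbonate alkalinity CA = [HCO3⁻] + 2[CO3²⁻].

CA = [HCO3⁻] + 2[CO3²⁻] = (α₁ + 2α₂)·DIC
At pH 7.80: [H⁺]/K1 = 10^-1.84 = 0.014454, K2/[H⁺] = 10^-1.24 = 0.057544
α₁ = 1/(1 + 0.014454 + 0.057544) = 1/1.0720 = 0.9328; α₂ = α₁·K2/[H⁺] = 0.05368
α₁ + 2α₂ = 1.0402
CA = 1.0402 × 2.23 = 2.32 mmol/kg

CA = 2.32 mmol/kg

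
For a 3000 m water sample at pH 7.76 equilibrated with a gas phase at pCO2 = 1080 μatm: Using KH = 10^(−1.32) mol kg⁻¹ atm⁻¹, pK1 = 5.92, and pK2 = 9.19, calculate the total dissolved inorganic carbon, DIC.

[CO2*] = KH · pCO2 = 10^(−1.32) × 1080×10^-6 = 5.169×10^-5 mol/kg
α₀ = 1/(1 + K1/[H⁺] + K1K2/[H⁺]²) = 1/(1 + 10^+1.84 + 10^+0.41) = 0.01375
DIC = [CO2*]/α₀ = 5.169×10^-5 / 0.01375 = 3.76 mmol/kg

DIC = 3.76 mmol/kg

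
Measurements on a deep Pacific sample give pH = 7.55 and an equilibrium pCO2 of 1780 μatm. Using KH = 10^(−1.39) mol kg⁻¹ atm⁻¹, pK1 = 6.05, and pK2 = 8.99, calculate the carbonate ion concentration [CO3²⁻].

[CO2*] = KH · pCO2 = 10^(−1.39) × 1780×10^-6 = 7.251×10^-5 mol/kg
α₀ = 1/(1 + K1/[H⁺] + K1K2/[H⁺]²) = 1/(1 + 10^+1.50 + 10^+0.06) = 0.02961
DIC = [CO2*]/α₀ = 7.251×10^-5 / 0.02961 = 2.449 mmol/kg
[CO3²⁻] = α₂·DIC; α₂ = 0.03400, so [CO3²⁻] = 0.03400 × 2.449 = 0.0833 mmol/kg

[CO3²⁻] = 0.0833 mmol/kg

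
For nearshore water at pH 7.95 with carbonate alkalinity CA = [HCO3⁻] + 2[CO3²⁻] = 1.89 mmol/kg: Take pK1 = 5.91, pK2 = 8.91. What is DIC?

CA = [HCO3⁻] + 2[CO3²⁻] = (α₁ + 2α₂)·DIC
At pH 7.95: [H⁺]/K1 = 10^-2.04 = 0.0091201, K2/[H⁺] = 10^-0.96 = 0.10965
α₁ = 1/(1 + 0.0091201 + 0.10965) = 1/1.1188 = 0.8938; α₂ = α₁·K2/[H⁺] = 0.09801
α₁ + 2α₂ = 1.0899
DIC = CA / (α₁ + 2α₂) = 1.89 / 1.0899 = 1.73 mmol/kg

DIC = 1.73 mmol/kg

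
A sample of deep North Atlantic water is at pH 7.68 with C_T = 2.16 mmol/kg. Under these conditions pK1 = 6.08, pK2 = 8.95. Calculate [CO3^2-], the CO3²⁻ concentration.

α₂ = 1 / (1 + [H⁺]/K2 + [H⁺]²/(K1K2)) = 1 / (1 + 10^+1.27 + 10^-0.33)
   = 1 / (1 + 18.621 + 0.46774) = 1/20.089 = 0.04978
[CO3²⁻] = α₂ × DIC = 0.04978 × 2.16 = 0.108 mmol/kg

[CO3²⁻] = 0.108 mmol/kg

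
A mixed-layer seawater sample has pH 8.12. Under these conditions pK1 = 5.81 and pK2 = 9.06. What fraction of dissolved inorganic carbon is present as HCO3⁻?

α₁ = 1 / (1 + [H⁺]/K1 + K2/[H⁺]) = 1 / (1 + 10^-2.31 + 10^-0.94)
   = 1 / (1 + 0.0048978 + 0.11482) = 1/1.1197 = 0.8931

α₁ = 0.893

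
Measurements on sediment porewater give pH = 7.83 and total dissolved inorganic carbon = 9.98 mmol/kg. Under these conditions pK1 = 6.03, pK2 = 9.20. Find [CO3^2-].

α₂ = 1 / (1 + [H⁺]/K2 + [H⁺]²/(K1K2)) = 1 / (1 + 10^+1.37 + 10^-0.43)
   = 1 / (1 + 23.442 + 0.37154) = 1/24.814 = 0.04030
[CO3²⁻] = α₂ × DIC = 0.04030 × 9.98 = 0.402 mmol/kg

[CO3²⁻] = 0.402 mmol/kg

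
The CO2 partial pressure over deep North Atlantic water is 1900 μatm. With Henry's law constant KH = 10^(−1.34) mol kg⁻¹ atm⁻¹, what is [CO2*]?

KH = 10^(−1.34) = 4.571×10^-2 mol kg⁻¹ atm⁻¹
[CO2*] = KH · pCO2 = 4.571×10^-2 × 1900×10^-6 atm = 8.68×10^-5 mol/kg

[CO2*] = 86.8 μmol/kg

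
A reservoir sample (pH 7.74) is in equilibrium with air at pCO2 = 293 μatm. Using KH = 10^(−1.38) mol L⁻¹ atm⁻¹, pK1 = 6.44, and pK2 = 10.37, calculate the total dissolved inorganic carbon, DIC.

[CO2*] = KH · pCO2 = 10^(−1.38) × 293×10^-6 = 1.221×10^-5 mol/L
α₀ = 1/(1 + K1/[H⁺] + K1K2/[H⁺]²) = 1/(1 + 10^+1.30 + 10^-1.33) = 0.04762
DIC = [CO2*]/α₀ = 1.221×10^-5 / 0.04762 = 0.256 mmol/L

DIC = 0.256 mmol/L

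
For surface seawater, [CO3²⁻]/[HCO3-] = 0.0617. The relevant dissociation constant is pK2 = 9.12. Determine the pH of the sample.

pH = 7.91

From K2 = [H⁺][CO3²⁻]/[HCO3-]:  pH = pK2 + log₁₀([CO3²⁻]/[HCO3-])
log₁₀(0.0617) = -1.210
pH = 9.12 + (-1.210) = 7.91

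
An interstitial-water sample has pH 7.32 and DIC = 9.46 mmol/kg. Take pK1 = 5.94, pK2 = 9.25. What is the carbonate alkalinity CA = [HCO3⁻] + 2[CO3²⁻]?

CA = 9.19 mmol/kg

CA = [HCO3⁻] + 2[CO3²⁻] = (α₁ + 2α₂)·DIC
At pH 7.32: [H⁺]/K1 = 10^-1.38 = 0.041687, K2/[H⁺] = 10^-1.93 = 0.011749
α₁ = 1/(1 + 0.041687 + 0.011749) = 1/1.0534 = 0.9493; α₂ = α₁·K2/[H⁺] = 0.01115
α₁ + 2α₂ = 0.9716
CA = 0.9716 × 9.46 = 9.19 mmol/kg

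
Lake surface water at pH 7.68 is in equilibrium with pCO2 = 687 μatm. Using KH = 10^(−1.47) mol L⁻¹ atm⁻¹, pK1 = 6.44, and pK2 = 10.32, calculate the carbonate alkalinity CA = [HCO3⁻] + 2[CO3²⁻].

CA = 0.406 mmol/L

[CO2*] = KH · pCO2 = 10^(−1.47) × 687×10^-6 = 2.328×10^-5 mol/L
α₀ = 1/(1 + K1/[H⁺] + K1K2/[H⁺]²) = 1/(1 + 10^+1.24 + 10^-1.40) = 0.05430
DIC = [CO2*]/α₀ = 2.328×10^-5 / 0.05430 = 0.4287 mmol/L
CA = (α₁ + 2α₂)·DIC = (0.9435 + 2×0.002162) × 0.4287 = 0.406 mmol/L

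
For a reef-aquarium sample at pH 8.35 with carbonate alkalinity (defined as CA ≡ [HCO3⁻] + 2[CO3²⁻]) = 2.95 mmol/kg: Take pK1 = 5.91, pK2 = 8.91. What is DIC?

CA = [HCO3⁻] + 2[CO3²⁻] = (α₁ + 2α₂)·DIC
At pH 8.35: [H⁺]/K1 = 10^-2.44 = 0.0036308, K2/[H⁺] = 10^-0.56 = 0.27542
α₁ = 1/(1 + 0.0036308 + 0.27542) = 1/1.2791 = 0.7818; α₂ = α₁·K2/[H⁺] = 0.2153
α₁ + 2α₂ = 1.2125
DIC = CA / (α₁ + 2α₂) = 2.95 / 1.2125 = 2.43 mmol/kg

DIC = 2.43 mmol/kg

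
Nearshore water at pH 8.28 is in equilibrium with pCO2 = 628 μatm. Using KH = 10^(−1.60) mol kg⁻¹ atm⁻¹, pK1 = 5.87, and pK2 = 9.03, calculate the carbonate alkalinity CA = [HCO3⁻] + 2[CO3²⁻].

CA = 5.50 mmol/kg

[CO2*] = KH · pCO2 = 10^(−1.60) × 628×10^-6 = 1.577×10^-5 mol/kg
α₀ = 1/(1 + K1/[H⁺] + K1K2/[H⁺]²) = 1/(1 + 10^+2.41 + 10^+1.66) = 0.003292
DIC = [CO2*]/α₀ = 1.577×10^-5 / 0.003292 = 4.792 mmol/kg
CA = (α₁ + 2α₂)·DIC = (0.8462 + 2×0.1505) × 4.792 = 5.50 mmol/kg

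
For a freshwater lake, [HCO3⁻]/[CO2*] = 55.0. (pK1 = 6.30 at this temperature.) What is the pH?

pH = 8.04

From K1 = [H⁺][HCO3⁻]/[CO2*]:  pH = pK1 + log₁₀([HCO3⁻]/[CO2*])
log₁₀(55.0) = +1.740
pH = 6.30 + (+1.740) = 8.04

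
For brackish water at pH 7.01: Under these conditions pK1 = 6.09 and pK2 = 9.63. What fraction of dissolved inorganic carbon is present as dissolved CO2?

α₀ = 1 / (1 + K1/[H⁺] + K1K2/[H⁺]²) = 1 / (1 + 10^+0.92 + 10^-1.70)
   = 1 / (1 + 8.3176 + 0.019953) = 1/9.3376 = 0.1071

α₀ = 0.107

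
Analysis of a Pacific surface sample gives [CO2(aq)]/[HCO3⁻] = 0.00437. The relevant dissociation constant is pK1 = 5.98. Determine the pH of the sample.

From K1 = [H⁺][HCO3⁻]/[CO2(aq)]:  pH = pK1 − log₁₀([CO2(aq)]/[HCO3⁻])
log₁₀(0.00437) = -2.360
pH = 5.98 − (-2.360) = 8.34

pH = 8.34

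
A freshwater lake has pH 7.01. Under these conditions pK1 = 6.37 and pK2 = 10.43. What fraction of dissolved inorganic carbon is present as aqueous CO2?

α₀ = 1 / (1 + K1/[H⁺] + K1K2/[H⁺]²) = 1 / (1 + 10^+0.64 + 10^-2.78)
   = 1 / (1 + 4.3652 + 0.0016596) = 1/5.3668 = 0.1863

α₀ = 0.186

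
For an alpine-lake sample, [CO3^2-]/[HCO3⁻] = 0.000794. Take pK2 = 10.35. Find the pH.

pH = 7.25

From K2 = [H⁺][CO3^2-]/[HCO3⁻]:  pH = pK2 + log₁₀([CO3^2-]/[HCO3⁻])
log₁₀(0.000794) = -3.100
pH = 10.35 + (-3.100) = 7.25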